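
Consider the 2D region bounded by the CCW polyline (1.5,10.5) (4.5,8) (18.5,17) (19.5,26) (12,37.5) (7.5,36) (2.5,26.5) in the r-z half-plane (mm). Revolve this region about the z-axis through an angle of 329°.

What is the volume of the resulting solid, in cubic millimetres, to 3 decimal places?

Profile (r,z), 7 vertices: (1.5,10.5) (4.5,8) (18.5,17) (19.5,26) (12,37.5) (7.5,36) (2.5,26.5)
edge 0: (1.5,10.5)→(4.5,8)  cross = 1.5·8 − 4.5·10.5 = -35.2500; (r_i+r_j)·cross = 6·-35.2500 = -211.5000
edge 1: (4.5,8)→(18.5,17)  cross = 4.5·17 − 18.5·8 = -71.5000; (r_i+r_j)·cross = 23·-71.5000 = -1644.5000
edge 2: (18.5,17)→(19.5,26)  cross = 18.5·26 − 19.5·17 = 149.5000; (r_i+r_j)·cross = 38·149.5000 = 5681.0000
edge 3: (19.5,26)→(12,37.5)  cross = 19.5·37.5 − 12·26 = 419.2500; (r_i+r_j)·cross = 31.5·419.2500 = 13206.3750
edge 4: (12,37.5)→(7.5,36)  cross = 12·36 − 7.5·37.5 = 150.7500; (r_i+r_j)·cross = 19.5·150.7500 = 2939.6250
edge 5: (7.5,36)→(2.5,26.5)  cross = 7.5·26.5 − 2.5·36 = 108.7500; (r_i+r_j)·cross = 10·108.7500 = 1087.5000
edge 6: (2.5,26.5)→(1.5,10.5)  cross = 2.5·10.5 − 1.5·26.5 = -13.5000; (r_i+r_j)·cross = 4·-13.5000 = -54.0000
Σcross = 708.0000 → A = |Σcross|/2 = 354.0000 mm²
Σ(r_i+r_j)·cross = 21004.5000 → first moment M = |Σ|/6 = 3500.7500
R_c = M/A = 3500.7500/354.0000 = 9.8891 mm
θ = 329° = 5.742133 rad
V = θ·R_c·A = 5.742133·9.8891·354.0000 = 20101.773 mm³

Volume = 20101.773 mm³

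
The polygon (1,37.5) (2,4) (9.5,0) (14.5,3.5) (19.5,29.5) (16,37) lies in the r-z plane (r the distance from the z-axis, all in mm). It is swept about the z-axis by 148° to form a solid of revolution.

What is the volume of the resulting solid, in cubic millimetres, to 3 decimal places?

Profile (r,z), 6 vertices: (1,37.5) (2,4) (9.5,0) (14.5,3.5) (19.5,29.5) (16,37)
edge 0: (1,37.5)→(2,4)  cross = 1·4 − 2·37.5 = -71.0000; (r_i+r_j)·cross = 3·-71.0000 = -213.0000
edge 1: (2,4)→(9.5,0)  cross = 2·0 − 9.5·4 = -38.0000; (r_i+r_j)·cross = 11.5·-38.0000 = -437.0000
edge 2: (9.5,0)→(14.5,3.5)  cross = 9.5·3.5 − 14.5·0 = 33.2500; (r_i+r_j)·cross = 24·33.2500 = 798.0000
edge 3: (14.5,3.5)→(19.5,29.5)  cross = 14.5·29.5 − 19.5·3.5 = 359.5000; (r_i+r_j)·cross = 34·359.5000 = 12223.0000
edge 4: (19.5,29.5)→(16,37)  cross = 19.5·37 − 16·29.5 = 249.5000; (r_i+r_j)·cross = 35.5·249.5000 = 8857.2500
edge 5: (16,37)→(1,37.5)  cross = 16·37.5 − 1·37 = 563.0000; (r_i+r_j)·cross = 17·563.0000 = 9571.0000
Σcross = 1096.2500 → A = |Σcross|/2 = 548.1250 mm²
Σ(r_i+r_j)·cross = 30799.2500 → first moment M = |Σ|/6 = 5133.2083
R_c = M/A = 5133.2083/548.1250 = 9.3650 mm
θ = 148° = 2.583087 rad
V = θ·R_c·A = 2.583087·9.3650·548.1250 = 13259.525 mm³

Volume = 13259.525 mm³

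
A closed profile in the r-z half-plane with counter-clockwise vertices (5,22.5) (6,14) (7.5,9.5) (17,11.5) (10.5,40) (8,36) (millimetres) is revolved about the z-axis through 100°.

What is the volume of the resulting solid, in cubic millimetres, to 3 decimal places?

Profile (r,z), 6 vertices: (5,22.5) (6,14) (7.5,9.5) (17,11.5) (10.5,40) (8,36)
edge 0: (5,22.5)→(6,14)  cross = 5·14 − 6·22.5 = -65.0000; (r_i+r_j)·cross = 11·-65.0000 = -715.0000
edge 1: (6,14)→(7.5,9.5)  cross = 6·9.5 − 7.5·14 = -48.0000; (r_i+r_j)·cross = 13.5·-48.0000 = -648.0000
edge 2: (7.5,9.5)→(17,11.5)  cross = 7.5·11.5 − 17·9.5 = -75.2500; (r_i+r_j)·cross = 24.5·-75.2500 = -1843.6250
edge 3: (17,11.5)→(10.5,40)  cross = 17·40 − 10.5·11.5 = 559.2500; (r_i+r_j)·cross = 27.5·559.2500 = 15379.3750
edge 4: (10.5,40)→(8,36)  cross = 10.5·36 − 8·40 = 58.0000; (r_i+r_j)·cross = 18.5·58.0000 = 1073.0000
edge 5: (8,36)→(5,22.5)  cross = 8·22.5 − 5·36 = 0.0000; (r_i+r_j)·cross = 13·0.0000 = 0.0000
Σcross = 429.0000 → A = |Σcross|/2 = 214.5000 mm²
Σ(r_i+r_j)·cross = 13245.7500 → first moment M = |Σ|/6 = 2207.6250
R_c = M/A = 2207.6250/214.5000 = 10.2920 mm
θ = 100° = 1.745329 rad
V = θ·R_c·A = 1.745329·10.2920·214.5000 = 3853.032 mm³

Volume = 3853.032 mm³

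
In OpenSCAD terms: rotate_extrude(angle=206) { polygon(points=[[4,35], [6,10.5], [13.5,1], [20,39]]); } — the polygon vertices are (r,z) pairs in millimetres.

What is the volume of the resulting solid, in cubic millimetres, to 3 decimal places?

Volume = 15398.181 mm³

Profile (r,z), 4 vertices: (4,35) (6,10.5) (13.5,1) (20,39)
edge 0: (4,35)→(6,10.5)  cross = 4·10.5 − 6·35 = -168.0000; (r_i+r_j)·cross = 10·-168.0000 = -1680.0000
edge 1: (6,10.5)→(13.5,1)  cross = 6·1 − 13.5·10.5 = -135.7500; (r_i+r_j)·cross = 19.5·-135.7500 = -2647.1250
edge 2: (13.5,1)→(20,39)  cross = 13.5·39 − 20·1 = 506.5000; (r_i+r_j)·cross = 33.5·506.5000 = 16967.7500
edge 3: (20,39)→(4,35)  cross = 20·35 − 4·39 = 544.0000; (r_i+r_j)·cross = 24·544.0000 = 13056.0000
Σcross = 746.7500 → A = |Σcross|/2 = 373.3750 mm²
Σ(r_i+r_j)·cross = 25696.6250 → first moment M = |Σ|/6 = 4282.7708
R_c = M/A = 4282.7708/373.3750 = 11.4704 mm
θ = 206° = 3.595378 rad
V = θ·R_c·A = 3.595378·11.4704·373.3750 = 15398.181 mm³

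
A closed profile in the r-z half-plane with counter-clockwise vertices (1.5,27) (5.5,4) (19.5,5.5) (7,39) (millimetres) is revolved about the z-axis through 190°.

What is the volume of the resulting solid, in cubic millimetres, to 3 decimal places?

Volume = 9976.564 mm³

Profile (r,z), 4 vertices: (1.5,27) (5.5,4) (19.5,5.5) (7,39)
edge 0: (1.5,27)→(5.5,4)  cross = 1.5·4 − 5.5·27 = -142.5000; (r_i+r_j)·cross = 7·-142.5000 = -997.5000
edge 1: (5.5,4)→(19.5,5.5)  cross = 5.5·5.5 − 19.5·4 = -47.7500; (r_i+r_j)·cross = 25·-47.7500 = -1193.7500
edge 2: (19.5,5.5)→(7,39)  cross = 19.5·39 − 7·5.5 = 722.0000; (r_i+r_j)·cross = 26.5·722.0000 = 19133.0000
edge 3: (7,39)→(1.5,27)  cross = 7·27 − 1.5·39 = 130.5000; (r_i+r_j)·cross = 8.5·130.5000 = 1109.2500
Σcross = 662.2500 → A = |Σcross|/2 = 331.1250 mm²
Σ(r_i+r_j)·cross = 18051.0000 → first moment M = |Σ|/6 = 3008.5000
R_c = M/A = 3008.5000/331.1250 = 9.0857 mm
θ = 190° = 3.316126 rad
V = θ·R_c·A = 3.316126·9.0857·331.1250 = 9976.564 mm³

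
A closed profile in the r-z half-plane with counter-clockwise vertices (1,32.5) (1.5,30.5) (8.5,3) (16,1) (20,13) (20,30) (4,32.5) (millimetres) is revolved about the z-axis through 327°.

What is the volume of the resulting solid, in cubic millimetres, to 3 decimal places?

Volume = 28550.045 mm³

Profile (r,z), 7 vertices: (1,32.5) (1.5,30.5) (8.5,3) (16,1) (20,13) (20,30) (4,32.5)
edge 0: (1,32.5)→(1.5,30.5)  cross = 1·30.5 − 1.5·32.5 = -18.2500; (r_i+r_j)·cross = 2.5·-18.2500 = -45.6250
edge 1: (1.5,30.5)→(8.5,3)  cross = 1.5·3 − 8.5·30.5 = -254.7500; (r_i+r_j)·cross = 10·-254.7500 = -2547.5000
edge 2: (8.5,3)→(16,1)  cross = 8.5·1 − 16·3 = -39.5000; (r_i+r_j)·cross = 24.5·-39.5000 = -967.7500
edge 3: (16,1)→(20,13)  cross = 16·13 − 20·1 = 188.0000; (r_i+r_j)·cross = 36·188.0000 = 6768.0000
edge 4: (20,13)→(20,30)  cross = 20·30 − 20·13 = 340.0000; (r_i+r_j)·cross = 40·340.0000 = 13600.0000
edge 5: (20,30)→(4,32.5)  cross = 20·32.5 − 4·30 = 530.0000; (r_i+r_j)·cross = 24·530.0000 = 12720.0000
edge 6: (4,32.5)→(1,32.5)  cross = 4·32.5 − 1·32.5 = 97.5000; (r_i+r_j)·cross = 5·97.5000 = 487.5000
Σcross = 843.0000 → A = |Σcross|/2 = 421.5000 mm²
Σ(r_i+r_j)·cross = 30014.6250 → first moment M = |Σ|/6 = 5002.4375
R_c = M/A = 5002.4375/421.5000 = 11.8682 mm
θ = 327° = 5.707227 rad
V = θ·R_c·A = 5.707227·11.8682·421.5000 = 28550.045 mm³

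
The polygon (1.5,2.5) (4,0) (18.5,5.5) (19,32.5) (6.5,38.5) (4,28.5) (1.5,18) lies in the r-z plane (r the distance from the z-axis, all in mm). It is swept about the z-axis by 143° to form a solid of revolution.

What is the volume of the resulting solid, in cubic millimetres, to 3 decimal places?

Volume = 13624.582 mm³

Profile (r,z), 7 vertices: (1.5,2.5) (4,0) (18.5,5.5) (19,32.5) (6.5,38.5) (4,28.5) (1.5,18)
edge 0: (1.5,2.5)→(4,0)  cross = 1.5·0 − 4·2.5 = -10.0000; (r_i+r_j)·cross = 5.5·-10.0000 = -55.0000
edge 1: (4,0)→(18.5,5.5)  cross = 4·5.5 − 18.5·0 = 22.0000; (r_i+r_j)·cross = 22.5·22.0000 = 495.0000
edge 2: (18.5,5.5)→(19,32.5)  cross = 18.5·32.5 − 19·5.5 = 496.7500; (r_i+r_j)·cross = 37.5·496.7500 = 18628.1250
edge 3: (19,32.5)→(6.5,38.5)  cross = 19·38.5 − 6.5·32.5 = 520.2500; (r_i+r_j)·cross = 25.5·520.2500 = 13266.3750
edge 4: (6.5,38.5)→(4,28.5)  cross = 6.5·28.5 − 4·38.5 = 31.2500; (r_i+r_j)·cross = 10.5·31.2500 = 328.1250
edge 5: (4,28.5)→(1.5,18)  cross = 4·18 − 1.5·28.5 = 29.2500; (r_i+r_j)·cross = 5.5·29.2500 = 160.8750
edge 6: (1.5,18)→(1.5,2.5)  cross = 1.5·2.5 − 1.5·18 = -23.2500; (r_i+r_j)·cross = 3·-23.2500 = -69.7500
Σcross = 1066.2500 → A = |Σcross|/2 = 533.1250 mm²
Σ(r_i+r_j)·cross = 32753.7500 → first moment M = |Σ|/6 = 5458.9583
R_c = M/A = 5458.9583/533.1250 = 10.2395 mm
θ = 143° = 2.495821 rad
V = θ·R_c·A = 2.495821·10.2395·533.1250 = 13624.582 mm³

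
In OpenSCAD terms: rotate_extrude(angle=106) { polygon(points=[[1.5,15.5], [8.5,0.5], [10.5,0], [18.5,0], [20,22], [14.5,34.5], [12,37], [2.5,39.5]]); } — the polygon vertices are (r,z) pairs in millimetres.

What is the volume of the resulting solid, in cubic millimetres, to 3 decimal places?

Profile (r,z), 8 vertices: (1.5,15.5) (8.5,0.5) (10.5,0) (18.5,0) (20,22) (14.5,34.5) (12,37) (2.5,39.5)
edge 0: (1.5,15.5)→(8.5,0.5)  cross = 1.5·0.5 − 8.5·15.5 = -131.0000; (r_i+r_j)·cross = 10·-131.0000 = -1310.0000
edge 1: (8.5,0.5)→(10.5,0)  cross = 8.5·0 − 10.5·0.5 = -5.2500; (r_i+r_j)·cross = 19·-5.2500 = -99.7500
edge 2: (10.5,0)→(18.5,0)  cross = 10.5·0 − 18.5·0 = 0.0000; (r_i+r_j)·cross = 29·0.0000 = 0.0000
edge 3: (18.5,0)→(20,22)  cross = 18.5·22 − 20·0 = 407.0000; (r_i+r_j)·cross = 38.5·407.0000 = 15669.5000
edge 4: (20,22)→(14.5,34.5)  cross = 20·34.5 − 14.5·22 = 371.0000; (r_i+r_j)·cross = 34.5·371.0000 = 12799.5000
edge 5: (14.5,34.5)→(12,37)  cross = 14.5·37 − 12·34.5 = 122.5000; (r_i+r_j)·cross = 26.5·122.5000 = 3246.2500
edge 6: (12,37)→(2.5,39.5)  cross = 12·39.5 − 2.5·37 = 381.5000; (r_i+r_j)·cross = 14.5·381.5000 = 5531.7500
edge 7: (2.5,39.5)→(1.5,15.5)  cross = 2.5·15.5 − 1.5·39.5 = -20.5000; (r_i+r_j)·cross = 4·-20.5000 = -82.0000
Σcross = 1125.2500 → A = |Σcross|/2 = 562.6250 mm²
Σ(r_i+r_j)·cross = 35755.2500 → first moment M = |Σ|/6 = 5959.2083
R_c = M/A = 5959.2083/562.6250 = 10.5918 mm
θ = 106° = 1.850049 rad
V = θ·R_c·A = 1.850049·10.5918·562.6250 = 11024.827 mm³

Volume = 11024.827 mm³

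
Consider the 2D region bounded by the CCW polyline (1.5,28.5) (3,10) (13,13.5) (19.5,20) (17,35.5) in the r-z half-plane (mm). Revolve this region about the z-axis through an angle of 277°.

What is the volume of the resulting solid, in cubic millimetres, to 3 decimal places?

Volume = 15293.633 mm³

Profile (r,z), 5 vertices: (1.5,28.5) (3,10) (13,13.5) (19.5,20) (17,35.5)
edge 0: (1.5,28.5)→(3,10)  cross = 1.5·10 − 3·28.5 = -70.5000; (r_i+r_j)·cross = 4.5·-70.5000 = -317.2500
edge 1: (3,10)→(13,13.5)  cross = 3·13.5 − 13·10 = -89.5000; (r_i+r_j)·cross = 16·-89.5000 = -1432.0000
edge 2: (13,13.5)→(19.5,20)  cross = 13·20 − 19.5·13.5 = -3.2500; (r_i+r_j)·cross = 32.5·-3.2500 = -105.6250
edge 3: (19.5,20)→(17,35.5)  cross = 19.5·35.5 − 17·20 = 352.2500; (r_i+r_j)·cross = 36.5·352.2500 = 12857.1250
edge 4: (17,35.5)→(1.5,28.5)  cross = 17·28.5 − 1.5·35.5 = 431.2500; (r_i+r_j)·cross = 18.5·431.2500 = 7978.1250
Σcross = 620.2500 → A = |Σcross|/2 = 310.1250 mm²
Σ(r_i+r_j)·cross = 18980.3750 → first moment M = |Σ|/6 = 3163.3958
R_c = M/A = 3163.3958/310.1250 = 10.2004 mm
θ = 277° = 4.834562 rad
V = θ·R_c·A = 4.834562·10.2004·310.1250 = 15293.633 mm³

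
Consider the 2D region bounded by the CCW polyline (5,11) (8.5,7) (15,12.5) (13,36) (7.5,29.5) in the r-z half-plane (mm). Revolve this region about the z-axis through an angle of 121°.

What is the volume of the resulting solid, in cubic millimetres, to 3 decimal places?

Volume = 3985.718 mm³

Profile (r,z), 5 vertices: (5,11) (8.5,7) (15,12.5) (13,36) (7.5,29.5)
edge 0: (5,11)→(8.5,7)  cross = 5·7 − 8.5·11 = -58.5000; (r_i+r_j)·cross = 13.5·-58.5000 = -789.7500
edge 1: (8.5,7)→(15,12.5)  cross = 8.5·12.5 − 15·7 = 1.2500; (r_i+r_j)·cross = 23.5·1.2500 = 29.3750
edge 2: (15,12.5)→(13,36)  cross = 15·36 − 13·12.5 = 377.5000; (r_i+r_j)·cross = 28·377.5000 = 10570.0000
edge 3: (13,36)→(7.5,29.5)  cross = 13·29.5 − 7.5·36 = 113.5000; (r_i+r_j)·cross = 20.5·113.5000 = 2326.7500
edge 4: (7.5,29.5)→(5,11)  cross = 7.5·11 − 5·29.5 = -65.0000; (r_i+r_j)·cross = 12.5·-65.0000 = -812.5000
Σcross = 368.7500 → A = |Σcross|/2 = 184.3750 mm²
Σ(r_i+r_j)·cross = 11323.8750 → first moment M = |Σ|/6 = 1887.3125
R_c = M/A = 1887.3125/184.3750 = 10.2363 mm
θ = 121° = 2.111848 rad
V = θ·R_c·A = 2.111848·10.2363·184.3750 = 3985.718 mm³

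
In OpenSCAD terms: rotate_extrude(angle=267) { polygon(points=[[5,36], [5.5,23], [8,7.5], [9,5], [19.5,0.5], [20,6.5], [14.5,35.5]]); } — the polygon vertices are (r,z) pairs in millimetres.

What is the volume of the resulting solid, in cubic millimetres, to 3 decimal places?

Profile (r,z), 7 vertices: (5,36) (5.5,23) (8,7.5) (9,5) (19.5,0.5) (20,6.5) (14.5,35.5)
edge 0: (5,36)→(5.5,23)  cross = 5·23 − 5.5·36 = -83.0000; (r_i+r_j)·cross = 10.5·-83.0000 = -871.5000
edge 1: (5.5,23)→(8,7.5)  cross = 5.5·7.5 − 8·23 = -142.7500; (r_i+r_j)·cross = 13.5·-142.7500 = -1927.1250
edge 2: (8,7.5)→(9,5)  cross = 8·5 − 9·7.5 = -27.5000; (r_i+r_j)·cross = 17·-27.5000 = -467.5000
edge 3: (9,5)→(19.5,0.5)  cross = 9·0.5 − 19.5·5 = -93.0000; (r_i+r_j)·cross = 28.5·-93.0000 = -2650.5000
edge 4: (19.5,0.5)→(20,6.5)  cross = 19.5·6.5 − 20·0.5 = 116.7500; (r_i+r_j)·cross = 39.5·116.7500 = 4611.6250
edge 5: (20,6.5)→(14.5,35.5)  cross = 20·35.5 − 14.5·6.5 = 615.7500; (r_i+r_j)·cross = 34.5·615.7500 = 21243.3750
edge 6: (14.5,35.5)→(5,36)  cross = 14.5·36 − 5·35.5 = 344.5000; (r_i+r_j)·cross = 19.5·344.5000 = 6717.7500
Σcross = 730.7500 → A = |Σcross|/2 = 365.3750 mm²
Σ(r_i+r_j)·cross = 26656.1250 → first moment M = |Σ|/6 = 4442.6875
R_c = M/A = 4442.6875/365.3750 = 12.1593 mm
θ = 267° = 4.660029 rad
V = θ·R_c·A = 4.660029·12.1593·365.3750 = 20703.053 mm³

Volume = 20703.053 mm³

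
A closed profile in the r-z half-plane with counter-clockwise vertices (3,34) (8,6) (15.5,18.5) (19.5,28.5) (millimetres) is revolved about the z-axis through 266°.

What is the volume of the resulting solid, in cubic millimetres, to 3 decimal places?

Volume = 11085.891 mm³

Profile (r,z), 4 vertices: (3,34) (8,6) (15.5,18.5) (19.5,28.5)
edge 0: (3,34)→(8,6)  cross = 3·6 − 8·34 = -254.0000; (r_i+r_j)·cross = 11·-254.0000 = -2794.0000
edge 1: (8,6)→(15.5,18.5)  cross = 8·18.5 − 15.5·6 = 55.0000; (r_i+r_j)·cross = 23.5·55.0000 = 1292.5000
edge 2: (15.5,18.5)→(19.5,28.5)  cross = 15.5·28.5 − 19.5·18.5 = 81.0000; (r_i+r_j)·cross = 35·81.0000 = 2835.0000
edge 3: (19.5,28.5)→(3,34)  cross = 19.5·34 − 3·28.5 = 577.5000; (r_i+r_j)·cross = 22.5·577.5000 = 12993.7500
Σcross = 459.5000 → A = |Σcross|/2 = 229.7500 mm²
Σ(r_i+r_j)·cross = 14327.2500 → first moment M = |Σ|/6 = 2387.8750
R_c = M/A = 2387.8750/229.7500 = 10.3934 mm
θ = 266° = 4.642576 rad
V = θ·R_c·A = 4.642576·10.3934·229.7500 = 11085.891 mm³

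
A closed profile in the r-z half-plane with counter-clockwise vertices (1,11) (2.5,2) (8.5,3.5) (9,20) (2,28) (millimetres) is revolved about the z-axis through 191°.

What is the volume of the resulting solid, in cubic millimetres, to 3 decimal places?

Volume = 2532.270 mm³

Profile (r,z), 5 vertices: (1,11) (2.5,2) (8.5,3.5) (9,20) (2,28)
edge 0: (1,11)→(2.5,2)  cross = 1·2 − 2.5·11 = -25.5000; (r_i+r_j)·cross = 3.5·-25.5000 = -89.2500
edge 1: (2.5,2)→(8.5,3.5)  cross = 2.5·3.5 − 8.5·2 = -8.2500; (r_i+r_j)·cross = 11·-8.2500 = -90.7500
edge 2: (8.5,3.5)→(9,20)  cross = 8.5·20 − 9·3.5 = 138.5000; (r_i+r_j)·cross = 17.5·138.5000 = 2423.7500
edge 3: (9,20)→(2,28)  cross = 9·28 − 2·20 = 212.0000; (r_i+r_j)·cross = 11·212.0000 = 2332.0000
edge 4: (2,28)→(1,11)  cross = 2·11 − 1·28 = -6.0000; (r_i+r_j)·cross = 3·-6.0000 = -18.0000
Σcross = 310.7500 → A = |Σcross|/2 = 155.3750 mm²
Σ(r_i+r_j)·cross = 4557.7500 → first moment M = |Σ|/6 = 759.6250
R_c = M/A = 759.6250/155.3750 = 4.8890 mm
θ = 191° = 3.333579 rad
V = θ·R_c·A = 3.333579·4.8890·155.3750 = 2532.270 mm³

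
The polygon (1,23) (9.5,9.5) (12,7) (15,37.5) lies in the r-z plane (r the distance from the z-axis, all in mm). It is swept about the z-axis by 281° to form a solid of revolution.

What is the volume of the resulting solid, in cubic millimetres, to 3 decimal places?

Volume = 9007.089 mm³

Profile (r,z), 4 vertices: (1,23) (9.5,9.5) (12,7) (15,37.5)
edge 0: (1,23)→(9.5,9.5)  cross = 1·9.5 − 9.5·23 = -209.0000; (r_i+r_j)·cross = 10.5·-209.0000 = -2194.5000
edge 1: (9.5,9.5)→(12,7)  cross = 9.5·7 − 12·9.5 = -47.5000; (r_i+r_j)·cross = 21.5·-47.5000 = -1021.2500
edge 2: (12,7)→(15,37.5)  cross = 12·37.5 − 15·7 = 345.0000; (r_i+r_j)·cross = 27·345.0000 = 9315.0000
edge 3: (15,37.5)→(1,23)  cross = 15·23 − 1·37.5 = 307.5000; (r_i+r_j)·cross = 16·307.5000 = 4920.0000
Σcross = 396.0000 → A = |Σcross|/2 = 198.0000 mm²
Σ(r_i+r_j)·cross = 11019.2500 → first moment M = |Σ|/6 = 1836.5417
R_c = M/A = 1836.5417/198.0000 = 9.2755 mm
θ = 281° = 4.904375 rad
V = θ·R_c·A = 4.904375·9.2755·198.0000 = 9007.089 mm³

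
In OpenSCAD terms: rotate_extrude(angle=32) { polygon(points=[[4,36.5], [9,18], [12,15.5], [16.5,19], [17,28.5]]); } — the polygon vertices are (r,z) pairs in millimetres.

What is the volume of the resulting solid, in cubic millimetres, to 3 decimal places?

Volume = 915.716 mm³

Profile (r,z), 5 vertices: (4,36.5) (9,18) (12,15.5) (16.5,19) (17,28.5)
edge 0: (4,36.5)→(9,18)  cross = 4·18 − 9·36.5 = -256.5000; (r_i+r_j)·cross = 13·-256.5000 = -3334.5000
edge 1: (9,18)→(12,15.5)  cross = 9·15.5 − 12·18 = -76.5000; (r_i+r_j)·cross = 21·-76.5000 = -1606.5000
edge 2: (12,15.5)→(16.5,19)  cross = 12·19 − 16.5·15.5 = -27.7500; (r_i+r_j)·cross = 28.5·-27.7500 = -790.8750
edge 3: (16.5,19)→(17,28.5)  cross = 16.5·28.5 − 17·19 = 147.2500; (r_i+r_j)·cross = 33.5·147.2500 = 4932.8750
edge 4: (17,28.5)→(4,36.5)  cross = 17·36.5 − 4·28.5 = 506.5000; (r_i+r_j)·cross = 21·506.5000 = 10636.5000
Σcross = 293.0000 → A = |Σcross|/2 = 146.5000 mm²
Σ(r_i+r_j)·cross = 9837.5000 → first moment M = |Σ|/6 = 1639.5833
R_c = M/A = 1639.5833/146.5000 = 11.1917 mm
θ = 32° = 0.558505 rad
V = θ·R_c·A = 0.558505·11.1917·146.5000 = 915.716 mm³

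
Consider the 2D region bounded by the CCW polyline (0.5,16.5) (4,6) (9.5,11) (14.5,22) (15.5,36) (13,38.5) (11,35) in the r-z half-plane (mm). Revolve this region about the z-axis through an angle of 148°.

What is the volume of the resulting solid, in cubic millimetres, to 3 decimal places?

Volume = 5368.678 mm³

Profile (r,z), 7 vertices: (0.5,16.5) (4,6) (9.5,11) (14.5,22) (15.5,36) (13,38.5) (11,35)
edge 0: (0.5,16.5)→(4,6)  cross = 0.5·6 − 4·16.5 = -63.0000; (r_i+r_j)·cross = 4.5·-63.0000 = -283.5000
edge 1: (4,6)→(9.5,11)  cross = 4·11 − 9.5·6 = -13.0000; (r_i+r_j)·cross = 13.5·-13.0000 = -175.5000
edge 2: (9.5,11)→(14.5,22)  cross = 9.5·22 − 14.5·11 = 49.5000; (r_i+r_j)·cross = 24·49.5000 = 1188.0000
edge 3: (14.5,22)→(15.5,36)  cross = 14.5·36 − 15.5·22 = 181.0000; (r_i+r_j)·cross = 30·181.0000 = 5430.0000
edge 4: (15.5,36)→(13,38.5)  cross = 15.5·38.5 − 13·36 = 128.7500; (r_i+r_j)·cross = 28.5·128.7500 = 3669.3750
edge 5: (13,38.5)→(11,35)  cross = 13·35 − 11·38.5 = 31.5000; (r_i+r_j)·cross = 24·31.5000 = 756.0000
edge 6: (11,35)→(0.5,16.5)  cross = 11·16.5 − 0.5·35 = 164.0000; (r_i+r_j)·cross = 11.5·164.0000 = 1886.0000
Σcross = 478.7500 → A = |Σcross|/2 = 239.3750 mm²
Σ(r_i+r_j)·cross = 12470.3750 → first moment M = |Σ|/6 = 2078.3958
R_c = M/A = 2078.3958/239.3750 = 8.6826 mm
θ = 148° = 2.583087 rad
V = θ·R_c·A = 2.583087·8.6826·239.3750 = 5368.678 mm³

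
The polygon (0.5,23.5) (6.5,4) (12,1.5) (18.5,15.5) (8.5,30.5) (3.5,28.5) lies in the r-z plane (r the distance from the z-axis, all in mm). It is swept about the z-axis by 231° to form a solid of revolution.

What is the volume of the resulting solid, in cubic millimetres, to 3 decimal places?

Profile (r,z), 6 vertices: (0.5,23.5) (6.5,4) (12,1.5) (18.5,15.5) (8.5,30.5) (3.5,28.5)
edge 0: (0.5,23.5)→(6.5,4)  cross = 0.5·4 − 6.5·23.5 = -150.7500; (r_i+r_j)·cross = 7·-150.7500 = -1055.2500
edge 1: (6.5,4)→(12,1.5)  cross = 6.5·1.5 − 12·4 = -38.2500; (r_i+r_j)·cross = 18.5·-38.2500 = -707.6250
edge 2: (12,1.5)→(18.5,15.5)  cross = 12·15.5 − 18.5·1.5 = 158.2500; (r_i+r_j)·cross = 30.5·158.2500 = 4826.6250
edge 3: (18.5,15.5)→(8.5,30.5)  cross = 18.5·30.5 − 8.5·15.5 = 432.5000; (r_i+r_j)·cross = 27·432.5000 = 11677.5000
edge 4: (8.5,30.5)→(3.5,28.5)  cross = 8.5·28.5 − 3.5·30.5 = 135.5000; (r_i+r_j)·cross = 12·135.5000 = 1626.0000
edge 5: (3.5,28.5)→(0.5,23.5)  cross = 3.5·23.5 − 0.5·28.5 = 68.0000; (r_i+r_j)·cross = 4·68.0000 = 272.0000
Σcross = 605.2500 → A = |Σcross|/2 = 302.6250 mm²
Σ(r_i+r_j)·cross = 16639.2500 → first moment M = |Σ|/6 = 2773.2083
R_c = M/A = 2773.2083/302.6250 = 9.1638 mm
θ = 231° = 4.031711 rad
V = θ·R_c·A = 4.031711·9.1638·302.6250 = 11180.773 mm³

Volume = 11180.773 mm³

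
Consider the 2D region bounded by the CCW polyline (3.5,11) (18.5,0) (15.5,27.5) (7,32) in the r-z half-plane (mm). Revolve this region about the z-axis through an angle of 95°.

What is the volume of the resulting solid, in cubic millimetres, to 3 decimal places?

Profile (r,z), 4 vertices: (3.5,11) (18.5,0) (15.5,27.5) (7,32)
edge 0: (3.5,11)→(18.5,0)  cross = 3.5·0 − 18.5·11 = -203.5000; (r_i+r_j)·cross = 22·-203.5000 = -4477.0000
edge 1: (18.5,0)→(15.5,27.5)  cross = 18.5·27.5 − 15.5·0 = 508.7500; (r_i+r_j)·cross = 34·508.7500 = 17297.5000
edge 2: (15.5,27.5)→(7,32)  cross = 15.5·32 − 7·27.5 = 303.5000; (r_i+r_j)·cross = 22.5·303.5000 = 6828.7500
edge 3: (7,32)→(3.5,11)  cross = 7·11 − 3.5·32 = -35.0000; (r_i+r_j)·cross = 10.5·-35.0000 = -367.5000
Σcross = 573.7500 → A = |Σcross|/2 = 286.8750 mm²
Σ(r_i+r_j)·cross = 19281.7500 → first moment M = |Σ|/6 = 3213.6250
R_c = M/A = 3213.6250/286.8750 = 11.2022 mm
θ = 95° = 1.658063 rad
V = θ·R_c·A = 1.658063·11.2022·286.8750 = 5328.392 mm³

Volume = 5328.392 mm³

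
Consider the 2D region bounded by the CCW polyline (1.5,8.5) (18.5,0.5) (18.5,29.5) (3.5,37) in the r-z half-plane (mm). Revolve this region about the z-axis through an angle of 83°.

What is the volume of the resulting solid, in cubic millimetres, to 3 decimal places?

Volume = 7093.244 mm³

Profile (r,z), 4 vertices: (1.5,8.5) (18.5,0.5) (18.5,29.5) (3.5,37)
edge 0: (1.5,8.5)→(18.5,0.5)  cross = 1.5·0.5 − 18.5·8.5 = -156.5000; (r_i+r_j)·cross = 20·-156.5000 = -3130.0000
edge 1: (18.5,0.5)→(18.5,29.5)  cross = 18.5·29.5 − 18.5·0.5 = 536.5000; (r_i+r_j)·cross = 37·536.5000 = 19850.5000
edge 2: (18.5,29.5)→(3.5,37)  cross = 18.5·37 − 3.5·29.5 = 581.2500; (r_i+r_j)·cross = 22·581.2500 = 12787.5000
edge 3: (3.5,37)→(1.5,8.5)  cross = 3.5·8.5 − 1.5·37 = -25.7500; (r_i+r_j)·cross = 5·-25.7500 = -128.7500
Σcross = 935.5000 → A = |Σcross|/2 = 467.7500 mm²
Σ(r_i+r_j)·cross = 29379.2500 → first moment M = |Σ|/6 = 4896.5417
R_c = M/A = 4896.5417/467.7500 = 10.4683 mm
θ = 83° = 1.448623 rad
V = θ·R_c·A = 1.448623·10.4683·467.7500 = 7093.244 mm³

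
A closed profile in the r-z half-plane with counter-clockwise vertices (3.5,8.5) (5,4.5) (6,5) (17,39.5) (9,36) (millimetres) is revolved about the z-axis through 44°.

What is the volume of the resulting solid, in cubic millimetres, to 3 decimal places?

Volume = 1189.915 mm³

Profile (r,z), 5 vertices: (3.5,8.5) (5,4.5) (6,5) (17,39.5) (9,36)
edge 0: (3.5,8.5)→(5,4.5)  cross = 3.5·4.5 − 5·8.5 = -26.7500; (r_i+r_j)·cross = 8.5·-26.7500 = -227.3750
edge 1: (5,4.5)→(6,5)  cross = 5·5 − 6·4.5 = -2.0000; (r_i+r_j)·cross = 11·-2.0000 = -22.0000
edge 2: (6,5)→(17,39.5)  cross = 6·39.5 − 17·5 = 152.0000; (r_i+r_j)·cross = 23·152.0000 = 3496.0000
edge 3: (17,39.5)→(9,36)  cross = 17·36 − 9·39.5 = 256.5000; (r_i+r_j)·cross = 26·256.5000 = 6669.0000
edge 4: (9,36)→(3.5,8.5)  cross = 9·8.5 − 3.5·36 = -49.5000; (r_i+r_j)·cross = 12.5·-49.5000 = -618.7500
Σcross = 330.2500 → A = |Σcross|/2 = 165.1250 mm²
Σ(r_i+r_j)·cross = 9296.8750 → first moment M = |Σ|/6 = 1549.4792
R_c = M/A = 1549.4792/165.1250 = 9.3837 mm
θ = 44° = 0.767945 rad
V = θ·R_c·A = 0.767945·9.3837·165.1250 = 1189.915 mm³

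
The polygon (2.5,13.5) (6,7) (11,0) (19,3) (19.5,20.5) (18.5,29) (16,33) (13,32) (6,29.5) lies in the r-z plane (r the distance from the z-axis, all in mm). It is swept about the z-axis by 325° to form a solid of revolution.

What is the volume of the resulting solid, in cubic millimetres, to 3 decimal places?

Profile (r,z), 9 vertices: (2.5,13.5) (6,7) (11,0) (19,3) (19.5,20.5) (18.5,29) (16,33) (13,32) (6,29.5)
edge 0: (2.5,13.5)→(6,7)  cross = 2.5·7 − 6·13.5 = -63.5000; (r_i+r_j)·cross = 8.5·-63.5000 = -539.7500
edge 1: (6,7)→(11,0)  cross = 6·0 − 11·7 = -77.0000; (r_i+r_j)·cross = 17·-77.0000 = -1309.0000
edge 2: (11,0)→(19,3)  cross = 11·3 − 19·0 = 33.0000; (r_i+r_j)·cross = 30·33.0000 = 990.0000
edge 3: (19,3)→(19.5,20.5)  cross = 19·20.5 − 19.5·3 = 331.0000; (r_i+r_j)·cross = 38.5·331.0000 = 12743.5000
edge 4: (19.5,20.5)→(18.5,29)  cross = 19.5·29 − 18.5·20.5 = 186.2500; (r_i+r_j)·cross = 38·186.2500 = 7077.5000
edge 5: (18.5,29)→(16,33)  cross = 18.5·33 − 16·29 = 146.5000; (r_i+r_j)·cross = 34.5·146.5000 = 5054.2500
edge 6: (16,33)→(13,32)  cross = 16·32 − 13·33 = 83.0000; (r_i+r_j)·cross = 29·83.0000 = 2407.0000
edge 7: (13,32)→(6,29.5)  cross = 13·29.5 − 6·32 = 191.5000; (r_i+r_j)·cross = 19·191.5000 = 3638.5000
edge 8: (6,29.5)→(2.5,13.5)  cross = 6·13.5 − 2.5·29.5 = 7.2500; (r_i+r_j)·cross = 8.5·7.2500 = 61.6250
Σcross = 838.0000 → A = |Σcross|/2 = 419.0000 mm²
Σ(r_i+r_j)·cross = 30123.6250 → first moment M = |Σ|/6 = 5020.6042
R_c = M/A = 5020.6042/419.0000 = 11.9823 mm
θ = 325° = 5.672320 rad
V = θ·R_c·A = 5.672320·11.9823·419.0000 = 28478.474 mm³

Volume = 28478.474 mm³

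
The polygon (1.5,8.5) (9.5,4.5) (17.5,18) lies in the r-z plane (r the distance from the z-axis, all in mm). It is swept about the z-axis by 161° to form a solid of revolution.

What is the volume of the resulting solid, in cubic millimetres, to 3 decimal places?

Volume = 1868.637 mm³

Profile (r,z), 3 vertices: (1.5,8.5) (9.5,4.5) (17.5,18)
edge 0: (1.5,8.5)→(9.5,4.5)  cross = 1.5·4.5 − 9.5·8.5 = -74.0000; (r_i+r_j)·cross = 11·-74.0000 = -814.0000
edge 1: (9.5,4.5)→(17.5,18)  cross = 9.5·18 − 17.5·4.5 = 92.2500; (r_i+r_j)·cross = 27·92.2500 = 2490.7500
edge 2: (17.5,18)→(1.5,8.5)  cross = 17.5·8.5 − 1.5·18 = 121.7500; (r_i+r_j)·cross = 19·121.7500 = 2313.2500
Σcross = 140.0000 → A = |Σcross|/2 = 70.0000 mm²
Σ(r_i+r_j)·cross = 3990.0000 → first moment M = |Σ|/6 = 665.0000
R_c = M/A = 665.0000/70.0000 = 9.5000 mm
θ = 161° = 2.809980 rad
V = θ·R_c·A = 2.809980·9.5000·70.0000 = 1868.637 mm³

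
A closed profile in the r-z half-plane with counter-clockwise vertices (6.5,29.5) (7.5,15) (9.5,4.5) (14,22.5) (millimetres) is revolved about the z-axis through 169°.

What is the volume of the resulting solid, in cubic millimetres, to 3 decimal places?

Volume = 2669.271 mm³

Profile (r,z), 4 vertices: (6.5,29.5) (7.5,15) (9.5,4.5) (14,22.5)
edge 0: (6.5,29.5)→(7.5,15)  cross = 6.5·15 − 7.5·29.5 = -123.7500; (r_i+r_j)·cross = 14·-123.7500 = -1732.5000
edge 1: (7.5,15)→(9.5,4.5)  cross = 7.5·4.5 − 9.5·15 = -108.7500; (r_i+r_j)·cross = 17·-108.7500 = -1848.7500
edge 2: (9.5,4.5)→(14,22.5)  cross = 9.5·22.5 − 14·4.5 = 150.7500; (r_i+r_j)·cross = 23.5·150.7500 = 3542.6250
edge 3: (14,22.5)→(6.5,29.5)  cross = 14·29.5 − 6.5·22.5 = 266.7500; (r_i+r_j)·cross = 20.5·266.7500 = 5468.3750
Σcross = 185.0000 → A = |Σcross|/2 = 92.5000 mm²
Σ(r_i+r_j)·cross = 5429.7500 → first moment M = |Σ|/6 = 904.9583
R_c = M/A = 904.9583/92.5000 = 9.7833 mm
θ = 169° = 2.949606 rad
V = θ·R_c·A = 2.949606·9.7833·92.5000 = 2669.271 mm³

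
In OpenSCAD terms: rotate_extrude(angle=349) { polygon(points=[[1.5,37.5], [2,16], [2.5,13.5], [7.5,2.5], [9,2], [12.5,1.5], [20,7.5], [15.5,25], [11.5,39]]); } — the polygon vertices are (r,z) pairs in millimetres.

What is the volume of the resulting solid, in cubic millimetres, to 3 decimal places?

Profile (r,z), 9 vertices: (1.5,37.5) (2,16) (2.5,13.5) (7.5,2.5) (9,2) (12.5,1.5) (20,7.5) (15.5,25) (11.5,39)
edge 0: (1.5,37.5)→(2,16)  cross = 1.5·16 − 2·37.5 = -51.0000; (r_i+r_j)·cross = 3.5·-51.0000 = -178.5000
edge 1: (2,16)→(2.5,13.5)  cross = 2·13.5 − 2.5·16 = -13.0000; (r_i+r_j)·cross = 4.5·-13.0000 = -58.5000
edge 2: (2.5,13.5)→(7.5,2.5)  cross = 2.5·2.5 − 7.5·13.5 = -95.0000; (r_i+r_j)·cross = 10·-95.0000 = -950.0000
edge 3: (7.5,2.5)→(9,2)  cross = 7.5·2 − 9·2.5 = -7.5000; (r_i+r_j)·cross = 16.5·-7.5000 = -123.7500
edge 4: (9,2)→(12.5,1.5)  cross = 9·1.5 − 12.5·2 = -11.5000; (r_i+r_j)·cross = 21.5·-11.5000 = -247.2500
edge 5: (12.5,1.5)→(20,7.5)  cross = 12.5·7.5 − 20·1.5 = 63.7500; (r_i+r_j)·cross = 32.5·63.7500 = 2071.8750
edge 6: (20,7.5)→(15.5,25)  cross = 20·25 − 15.5·7.5 = 383.7500; (r_i+r_j)·cross = 35.5·383.7500 = 13623.1250
edge 7: (15.5,25)→(11.5,39)  cross = 15.5·39 − 11.5·25 = 317.0000; (r_i+r_j)·cross = 27·317.0000 = 8559.0000
edge 8: (11.5,39)→(1.5,37.5)  cross = 11.5·37.5 − 1.5·39 = 372.7500; (r_i+r_j)·cross = 13·372.7500 = 4845.7500
Σcross = 959.2500 → A = |Σcross|/2 = 479.6250 mm²
Σ(r_i+r_j)·cross = 27541.7500 → first moment M = |Σ|/6 = 4590.2917
R_c = M/A = 4590.2917/479.6250 = 9.5706 mm
θ = 349° = 6.091199 rad
V = θ·R_c·A = 6.091199·9.5706·479.6250 = 27960.380 mm³

Volume = 27960.380 mm³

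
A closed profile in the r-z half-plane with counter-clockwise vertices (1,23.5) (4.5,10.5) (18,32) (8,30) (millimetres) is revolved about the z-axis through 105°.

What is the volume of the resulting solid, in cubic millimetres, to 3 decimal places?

Profile (r,z), 4 vertices: (1,23.5) (4.5,10.5) (18,32) (8,30)
edge 0: (1,23.5)→(4.5,10.5)  cross = 1·10.5 − 4.5·23.5 = -95.2500; (r_i+r_j)·cross = 5.5·-95.2500 = -523.8750
edge 1: (4.5,10.5)→(18,32)  cross = 4.5·32 − 18·10.5 = -45.0000; (r_i+r_j)·cross = 22.5·-45.0000 = -1012.5000
edge 2: (18,32)→(8,30)  cross = 18·30 − 8·32 = 284.0000; (r_i+r_j)·cross = 26·284.0000 = 7384.0000
edge 3: (8,30)→(1,23.5)  cross = 8·23.5 − 1·30 = 158.0000; (r_i+r_j)·cross = 9·158.0000 = 1422.0000
Σcross = 301.7500 → A = |Σcross|/2 = 150.8750 mm²
Σ(r_i+r_j)·cross = 7269.6250 → first moment M = |Σ|/6 = 1211.6042
R_c = M/A = 1211.6042/150.8750 = 8.0305 mm
θ = 105° = 1.832596 rad
V = θ·R_c·A = 1.832596·8.0305·150.8750 = 2220.381 mm³

Volume = 2220.381 mm³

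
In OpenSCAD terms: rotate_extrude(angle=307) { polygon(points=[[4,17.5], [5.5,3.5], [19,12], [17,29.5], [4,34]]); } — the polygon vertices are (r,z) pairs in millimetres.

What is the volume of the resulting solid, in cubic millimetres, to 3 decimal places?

Profile (r,z), 5 vertices: (4,17.5) (5.5,3.5) (19,12) (17,29.5) (4,34)
edge 0: (4,17.5)→(5.5,3.5)  cross = 4·3.5 − 5.5·17.5 = -82.2500; (r_i+r_j)·cross = 9.5·-82.2500 = -781.3750
edge 1: (5.5,3.5)→(19,12)  cross = 5.5·12 − 19·3.5 = -0.5000; (r_i+r_j)·cross = 24.5·-0.5000 = -12.2500
edge 2: (19,12)→(17,29.5)  cross = 19·29.5 − 17·12 = 356.5000; (r_i+r_j)·cross = 36·356.5000 = 12834.0000
edge 3: (17,29.5)→(4,34)  cross = 17·34 − 4·29.5 = 460.0000; (r_i+r_j)·cross = 21·460.0000 = 9660.0000
edge 4: (4,34)→(4,17.5)  cross = 4·17.5 − 4·34 = -66.0000; (r_i+r_j)·cross = 8·-66.0000 = -528.0000
Σcross = 667.7500 → A = |Σcross|/2 = 333.8750 mm²
Σ(r_i+r_j)·cross = 21172.3750 → first moment M = |Σ|/6 = 3528.7292
R_c = M/A = 3528.7292/333.8750 = 10.5690 mm
θ = 307° = 5.358161 rad
V = θ·R_c·A = 5.358161·10.5690·333.8750 = 18907.498 mm³

Volume = 18907.498 mm³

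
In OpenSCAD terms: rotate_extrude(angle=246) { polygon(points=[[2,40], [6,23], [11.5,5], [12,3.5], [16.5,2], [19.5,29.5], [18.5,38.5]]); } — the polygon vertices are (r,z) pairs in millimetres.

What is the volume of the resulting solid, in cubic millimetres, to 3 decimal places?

Profile (r,z), 7 vertices: (2,40) (6,23) (11.5,5) (12,3.5) (16.5,2) (19.5,29.5) (18.5,38.5)
edge 0: (2,40)→(6,23)  cross = 2·23 − 6·40 = -194.0000; (r_i+r_j)·cross = 8·-194.0000 = -1552.0000
edge 1: (6,23)→(11.5,5)  cross = 6·5 − 11.5·23 = -234.5000; (r_i+r_j)·cross = 17.5·-234.5000 = -4103.7500
edge 2: (11.5,5)→(12,3.5)  cross = 11.5·3.5 − 12·5 = -19.7500; (r_i+r_j)·cross = 23.5·-19.7500 = -464.1250
edge 3: (12,3.5)→(16.5,2)  cross = 12·2 − 16.5·3.5 = -33.7500; (r_i+r_j)·cross = 28.5·-33.7500 = -961.8750
edge 4: (16.5,2)→(19.5,29.5)  cross = 16.5·29.5 − 19.5·2 = 447.7500; (r_i+r_j)·cross = 36·447.7500 = 16119.0000
edge 5: (19.5,29.5)→(18.5,38.5)  cross = 19.5·38.5 − 18.5·29.5 = 205.0000; (r_i+r_j)·cross = 38·205.0000 = 7790.0000
edge 6: (18.5,38.5)→(2,40)  cross = 18.5·40 − 2·38.5 = 663.0000; (r_i+r_j)·cross = 20.5·663.0000 = 13591.5000
Σcross = 833.7500 → A = |Σcross|/2 = 416.8750 mm²
Σ(r_i+r_j)·cross = 30418.7500 → first moment M = |Σ|/6 = 5069.7917
R_c = M/A = 5069.7917/416.8750 = 12.1614 mm
θ = 246° = 4.293510 rad
V = θ·R_c·A = 4.293510·12.1614·416.8750 = 21767.201 mm³

Volume = 21767.201 mm³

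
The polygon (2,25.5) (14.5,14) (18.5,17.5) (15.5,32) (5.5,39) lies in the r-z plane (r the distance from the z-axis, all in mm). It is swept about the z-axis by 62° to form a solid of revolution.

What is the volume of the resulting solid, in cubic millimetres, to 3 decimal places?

Volume = 2625.681 mm³

Profile (r,z), 5 vertices: (2,25.5) (14.5,14) (18.5,17.5) (15.5,32) (5.5,39)
edge 0: (2,25.5)→(14.5,14)  cross = 2·14 − 14.5·25.5 = -341.7500; (r_i+r_j)·cross = 16.5·-341.7500 = -5638.8750
edge 1: (14.5,14)→(18.5,17.5)  cross = 14.5·17.5 − 18.5·14 = -5.2500; (r_i+r_j)·cross = 33·-5.2500 = -173.2500
edge 2: (18.5,17.5)→(15.5,32)  cross = 18.5·32 − 15.5·17.5 = 320.7500; (r_i+r_j)·cross = 34·320.7500 = 10905.5000
edge 3: (15.5,32)→(5.5,39)  cross = 15.5·39 − 5.5·32 = 428.5000; (r_i+r_j)·cross = 21·428.5000 = 8998.5000
edge 4: (5.5,39)→(2,25.5)  cross = 5.5·25.5 − 2·39 = 62.2500; (r_i+r_j)·cross = 7.5·62.2500 = 466.8750
Σcross = 464.5000 → A = |Σcross|/2 = 232.2500 mm²
Σ(r_i+r_j)·cross = 14558.7500 → first moment M = |Σ|/6 = 2426.4583
R_c = M/A = 2426.4583/232.2500 = 10.4476 mm
θ = 62° = 1.082104 rad
V = θ·R_c·A = 1.082104·10.4476·232.2500 = 2625.681 mm³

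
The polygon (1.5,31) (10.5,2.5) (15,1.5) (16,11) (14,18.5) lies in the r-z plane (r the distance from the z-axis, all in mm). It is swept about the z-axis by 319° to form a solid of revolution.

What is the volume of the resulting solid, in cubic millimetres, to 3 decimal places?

Profile (r,z), 5 vertices: (1.5,31) (10.5,2.5) (15,1.5) (16,11) (14,18.5)
edge 0: (1.5,31)→(10.5,2.5)  cross = 1.5·2.5 − 10.5·31 = -321.7500; (r_i+r_j)·cross = 12·-321.7500 = -3861.0000
edge 1: (10.5,2.5)→(15,1.5)  cross = 10.5·1.5 − 15·2.5 = -21.7500; (r_i+r_j)·cross = 25.5·-21.7500 = -554.6250
edge 2: (15,1.5)→(16,11)  cross = 15·11 − 16·1.5 = 141.0000; (r_i+r_j)·cross = 31·141.0000 = 4371.0000
edge 3: (16,11)→(14,18.5)  cross = 16·18.5 − 14·11 = 142.0000; (r_i+r_j)·cross = 30·142.0000 = 4260.0000
edge 4: (14,18.5)→(1.5,31)  cross = 14·31 − 1.5·18.5 = 406.2500; (r_i+r_j)·cross = 15.5·406.2500 = 6296.8750
Σcross = 345.7500 → A = |Σcross|/2 = 172.8750 mm²
Σ(r_i+r_j)·cross = 10512.2500 → first moment M = |Σ|/6 = 1752.0417
R_c = M/A = 1752.0417/172.8750 = 10.1347 mm
θ = 319° = 5.567600 rad
V = θ·R_c·A = 5.567600·10.1347·172.8750 = 9754.668 mm³

Volume = 9754.668 mm³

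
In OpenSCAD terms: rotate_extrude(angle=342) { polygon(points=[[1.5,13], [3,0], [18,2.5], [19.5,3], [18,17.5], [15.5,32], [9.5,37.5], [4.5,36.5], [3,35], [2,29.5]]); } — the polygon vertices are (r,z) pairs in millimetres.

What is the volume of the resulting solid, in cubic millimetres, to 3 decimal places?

Volume = 30811.864 mm³

Profile (r,z), 10 vertices: (1.5,13) (3,0) (18,2.5) (19.5,3) (18,17.5) (15.5,32) (9.5,37.5) (4.5,36.5) (3,35) (2,29.5)
edge 0: (1.5,13)→(3,0)  cross = 1.5·0 − 3·13 = -39.0000; (r_i+r_j)·cross = 4.5·-39.0000 = -175.5000
edge 1: (3,0)→(18,2.5)  cross = 3·2.5 − 18·0 = 7.5000; (r_i+r_j)·cross = 21·7.5000 = 157.5000
edge 2: (18,2.5)→(19.5,3)  cross = 18·3 − 19.5·2.5 = 5.2500; (r_i+r_j)·cross = 37.5·5.2500 = 196.8750
edge 3: (19.5,3)→(18,17.5)  cross = 19.5·17.5 − 18·3 = 287.2500; (r_i+r_j)·cross = 37.5·287.2500 = 10771.8750
edge 4: (18,17.5)→(15.5,32)  cross = 18·32 − 15.5·17.5 = 304.7500; (r_i+r_j)·cross = 33.5·304.7500 = 10209.1250
edge 5: (15.5,32)→(9.5,37.5)  cross = 15.5·37.5 − 9.5·32 = 277.2500; (r_i+r_j)·cross = 25·277.2500 = 6931.2500
edge 6: (9.5,37.5)→(4.5,36.5)  cross = 9.5·36.5 − 4.5·37.5 = 178.0000; (r_i+r_j)·cross = 14·178.0000 = 2492.0000
edge 7: (4.5,36.5)→(3,35)  cross = 4.5·35 − 3·36.5 = 48.0000; (r_i+r_j)·cross = 7.5·48.0000 = 360.0000
edge 8: (3,35)→(2,29.5)  cross = 3·29.5 − 2·35 = 18.5000; (r_i+r_j)·cross = 5·18.5000 = 92.5000
edge 9: (2,29.5)→(1.5,13)  cross = 2·13 − 1.5·29.5 = -18.2500; (r_i+r_j)·cross = 3.5·-18.2500 = -63.8750
Σcross = 1069.2500 → A = |Σcross|/2 = 534.6250 mm²
Σ(r_i+r_j)·cross = 30971.7500 → first moment M = |Σ|/6 = 5161.9583
R_c = M/A = 5161.9583/534.6250 = 9.6553 mm
θ = 342° = 5.969026 rad
V = θ·R_c·A = 5.969026·9.6553·534.6250 = 30811.864 mm³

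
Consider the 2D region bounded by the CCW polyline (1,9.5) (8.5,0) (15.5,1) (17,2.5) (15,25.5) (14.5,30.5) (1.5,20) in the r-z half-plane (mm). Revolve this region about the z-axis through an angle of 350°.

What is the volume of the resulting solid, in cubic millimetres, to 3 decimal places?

Volume = 19647.462 mm³

Profile (r,z), 7 vertices: (1,9.5) (8.5,0) (15.5,1) (17,2.5) (15,25.5) (14.5,30.5) (1.5,20)
edge 0: (1,9.5)→(8.5,0)  cross = 1·0 − 8.5·9.5 = -80.7500; (r_i+r_j)·cross = 9.5·-80.7500 = -767.1250
edge 1: (8.5,0)→(15.5,1)  cross = 8.5·1 − 15.5·0 = 8.5000; (r_i+r_j)·cross = 24·8.5000 = 204.0000
edge 2: (15.5,1)→(17,2.5)  cross = 15.5·2.5 − 17·1 = 21.7500; (r_i+r_j)·cross = 32.5·21.7500 = 706.8750
edge 3: (17,2.5)→(15,25.5)  cross = 17·25.5 − 15·2.5 = 396.0000; (r_i+r_j)·cross = 32·396.0000 = 12672.0000
edge 4: (15,25.5)→(14.5,30.5)  cross = 15·30.5 − 14.5·25.5 = 87.7500; (r_i+r_j)·cross = 29.5·87.7500 = 2588.6250
edge 5: (14.5,30.5)→(1.5,20)  cross = 14.5·20 − 1.5·30.5 = 244.2500; (r_i+r_j)·cross = 16·244.2500 = 3908.0000
edge 6: (1.5,20)→(1,9.5)  cross = 1.5·9.5 − 1·20 = -5.7500; (r_i+r_j)·cross = 2.5·-5.7500 = -14.3750
Σcross = 671.7500 → A = |Σcross|/2 = 335.8750 mm²
Σ(r_i+r_j)·cross = 19298.0000 → first moment M = |Σ|/6 = 3216.3333
R_c = M/A = 3216.3333/335.8750 = 9.5760 mm
θ = 350° = 6.108652 rad
V = θ·R_c·A = 6.108652·9.5760·335.8750 = 19647.462 mm³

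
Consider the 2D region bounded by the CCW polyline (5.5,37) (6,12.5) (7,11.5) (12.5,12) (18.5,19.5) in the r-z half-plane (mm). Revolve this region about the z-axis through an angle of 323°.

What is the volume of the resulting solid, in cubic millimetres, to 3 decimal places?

Profile (r,z), 5 vertices: (5.5,37) (6,12.5) (7,11.5) (12.5,12) (18.5,19.5)
edge 0: (5.5,37)→(6,12.5)  cross = 5.5·12.5 − 6·37 = -153.2500; (r_i+r_j)·cross = 11.5·-153.2500 = -1762.3750
edge 1: (6,12.5)→(7,11.5)  cross = 6·11.5 − 7·12.5 = -18.5000; (r_i+r_j)·cross = 13·-18.5000 = -240.5000
edge 2: (7,11.5)→(12.5,12)  cross = 7·12 − 12.5·11.5 = -59.7500; (r_i+r_j)·cross = 19.5·-59.7500 = -1165.1250
edge 3: (12.5,12)→(18.5,19.5)  cross = 12.5·19.5 − 18.5·12 = 21.7500; (r_i+r_j)·cross = 31·21.7500 = 674.2500
edge 4: (18.5,19.5)→(5.5,37)  cross = 18.5·37 − 5.5·19.5 = 577.2500; (r_i+r_j)·cross = 24·577.2500 = 13854.0000
Σcross = 367.5000 → A = |Σcross|/2 = 183.7500 mm²
Σ(r_i+r_j)·cross = 11360.2500 → first moment M = |Σ|/6 = 1893.3750
R_c = M/A = 1893.3750/183.7500 = 10.3041 mm
θ = 323° = 5.637413 rad
V = θ·R_c·A = 5.637413·10.3041·183.7500 = 10673.738 mm³

Volume = 10673.738 mm³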